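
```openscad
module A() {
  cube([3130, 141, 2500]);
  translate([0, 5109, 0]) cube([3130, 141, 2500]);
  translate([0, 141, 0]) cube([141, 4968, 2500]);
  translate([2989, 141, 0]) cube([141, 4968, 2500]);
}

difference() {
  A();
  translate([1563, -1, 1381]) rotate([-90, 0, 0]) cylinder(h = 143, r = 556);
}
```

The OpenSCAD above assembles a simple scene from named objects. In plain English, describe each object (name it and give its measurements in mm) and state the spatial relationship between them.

A is the wall frame of a small rectangular building: four walls, each 2500 mm tall and 141 mm thick, enclosing a footprint 3130 mm (x) by 5250 mm (y) outside-to-outside, with no floor or roof. The front and back walls (the −y and +y sides) span the full width; the two side walls fit between them.

The house frame has a circular hole of radius 556 mm through its front wall, centred at (x = 1563, z = 1381).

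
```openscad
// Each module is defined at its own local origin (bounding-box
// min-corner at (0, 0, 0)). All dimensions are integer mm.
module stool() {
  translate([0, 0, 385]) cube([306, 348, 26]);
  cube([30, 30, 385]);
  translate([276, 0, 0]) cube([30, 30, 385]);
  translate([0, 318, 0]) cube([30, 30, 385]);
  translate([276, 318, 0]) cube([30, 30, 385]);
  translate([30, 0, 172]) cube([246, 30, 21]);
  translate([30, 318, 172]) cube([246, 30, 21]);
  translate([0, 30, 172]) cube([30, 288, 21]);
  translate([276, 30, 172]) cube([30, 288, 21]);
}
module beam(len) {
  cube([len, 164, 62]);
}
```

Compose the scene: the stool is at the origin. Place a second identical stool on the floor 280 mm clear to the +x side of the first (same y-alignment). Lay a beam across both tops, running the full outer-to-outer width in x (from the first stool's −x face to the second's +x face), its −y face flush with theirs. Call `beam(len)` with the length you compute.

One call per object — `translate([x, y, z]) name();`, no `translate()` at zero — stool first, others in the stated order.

stool();
translate([586, 0, 0]) stool();
translate([0, 0, 411]) beam(892);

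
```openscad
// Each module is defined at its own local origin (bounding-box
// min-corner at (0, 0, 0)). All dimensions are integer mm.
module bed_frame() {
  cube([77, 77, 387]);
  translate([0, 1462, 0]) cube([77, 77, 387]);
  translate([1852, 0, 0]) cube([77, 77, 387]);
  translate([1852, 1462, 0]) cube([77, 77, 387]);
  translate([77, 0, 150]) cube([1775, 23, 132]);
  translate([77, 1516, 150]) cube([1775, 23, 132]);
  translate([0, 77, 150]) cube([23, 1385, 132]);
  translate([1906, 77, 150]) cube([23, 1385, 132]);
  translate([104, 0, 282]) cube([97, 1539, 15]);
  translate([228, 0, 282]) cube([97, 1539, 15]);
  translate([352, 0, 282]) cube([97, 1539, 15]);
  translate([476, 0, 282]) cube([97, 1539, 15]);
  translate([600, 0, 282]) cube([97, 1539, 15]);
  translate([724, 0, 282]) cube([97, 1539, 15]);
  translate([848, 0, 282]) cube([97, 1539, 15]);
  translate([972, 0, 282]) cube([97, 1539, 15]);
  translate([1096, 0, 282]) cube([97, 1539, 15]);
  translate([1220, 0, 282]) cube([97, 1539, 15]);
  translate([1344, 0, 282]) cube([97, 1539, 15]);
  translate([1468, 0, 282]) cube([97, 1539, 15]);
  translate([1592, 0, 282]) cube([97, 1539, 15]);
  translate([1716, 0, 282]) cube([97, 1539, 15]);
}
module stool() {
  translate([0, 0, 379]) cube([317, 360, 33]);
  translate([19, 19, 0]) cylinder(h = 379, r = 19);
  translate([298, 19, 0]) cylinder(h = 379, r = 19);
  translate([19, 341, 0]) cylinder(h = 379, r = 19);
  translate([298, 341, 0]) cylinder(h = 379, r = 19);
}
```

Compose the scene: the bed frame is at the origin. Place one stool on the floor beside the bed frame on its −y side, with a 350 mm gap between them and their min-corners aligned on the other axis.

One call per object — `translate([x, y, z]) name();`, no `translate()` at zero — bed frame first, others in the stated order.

bed_frame();
translate([0, -710, 0]) stool();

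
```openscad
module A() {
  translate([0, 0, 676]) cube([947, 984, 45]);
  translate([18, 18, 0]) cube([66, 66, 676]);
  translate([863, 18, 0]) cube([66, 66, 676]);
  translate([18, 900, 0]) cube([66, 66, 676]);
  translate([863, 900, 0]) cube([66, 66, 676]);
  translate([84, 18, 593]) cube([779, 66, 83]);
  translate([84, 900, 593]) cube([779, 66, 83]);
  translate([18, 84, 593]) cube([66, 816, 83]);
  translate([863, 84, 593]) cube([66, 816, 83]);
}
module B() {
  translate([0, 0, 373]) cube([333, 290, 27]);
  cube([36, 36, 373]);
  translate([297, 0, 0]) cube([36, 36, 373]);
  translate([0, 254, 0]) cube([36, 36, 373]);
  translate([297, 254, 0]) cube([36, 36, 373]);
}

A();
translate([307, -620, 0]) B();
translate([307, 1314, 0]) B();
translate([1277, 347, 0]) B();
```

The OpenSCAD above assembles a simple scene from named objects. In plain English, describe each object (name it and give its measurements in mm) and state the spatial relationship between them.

A is a rectangular dining table. The top is 947×984×45 mm with its upper surface at z = 721 mm. It stands on four 66×66 mm square legs, each inset 18 mm from the nearest pair of top edges, running from the floor to the underside of the top. Four apron rails, 66 mm thick and 83 mm tall, run between adjacent legs with their top edges flush with the underside of the top and their outer faces flush with the legs' outer faces.

B is a simple wooden stool: a rectangular seat 333 mm (x) by 290 mm (y), 27 mm thick, top face at z = 400 mm, on four square legs, each 36×36 mm in cross-section. The legs rest on z = 0, each flush with a corner of the seat.

Three stools sit around the table at the −y, +y, +x sides.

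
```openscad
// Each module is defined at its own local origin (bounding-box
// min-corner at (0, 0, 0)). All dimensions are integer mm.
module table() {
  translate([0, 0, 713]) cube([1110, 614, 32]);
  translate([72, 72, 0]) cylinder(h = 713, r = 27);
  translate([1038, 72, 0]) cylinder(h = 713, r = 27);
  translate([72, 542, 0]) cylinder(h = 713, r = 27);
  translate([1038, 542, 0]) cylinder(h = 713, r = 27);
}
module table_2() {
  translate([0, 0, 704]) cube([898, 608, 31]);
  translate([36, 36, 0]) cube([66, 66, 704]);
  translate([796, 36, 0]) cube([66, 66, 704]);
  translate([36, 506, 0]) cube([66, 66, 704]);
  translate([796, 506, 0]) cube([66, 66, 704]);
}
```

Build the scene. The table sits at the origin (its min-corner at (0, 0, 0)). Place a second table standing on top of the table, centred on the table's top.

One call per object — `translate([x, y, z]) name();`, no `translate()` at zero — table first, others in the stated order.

table();
translate([106, 3, 745]) table_2();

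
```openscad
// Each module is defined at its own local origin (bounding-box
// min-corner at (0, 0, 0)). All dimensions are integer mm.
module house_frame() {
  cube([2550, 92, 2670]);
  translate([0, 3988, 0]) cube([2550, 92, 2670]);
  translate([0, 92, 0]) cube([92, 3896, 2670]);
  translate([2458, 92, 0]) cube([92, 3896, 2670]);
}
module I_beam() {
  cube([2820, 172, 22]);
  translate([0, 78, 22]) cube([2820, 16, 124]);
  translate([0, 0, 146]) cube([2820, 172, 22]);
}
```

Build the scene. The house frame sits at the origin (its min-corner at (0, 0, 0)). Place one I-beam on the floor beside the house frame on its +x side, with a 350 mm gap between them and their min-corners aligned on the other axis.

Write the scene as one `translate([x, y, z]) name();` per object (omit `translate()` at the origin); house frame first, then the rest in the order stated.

house_frame();
translate([2900, 0, 0]) I_beam();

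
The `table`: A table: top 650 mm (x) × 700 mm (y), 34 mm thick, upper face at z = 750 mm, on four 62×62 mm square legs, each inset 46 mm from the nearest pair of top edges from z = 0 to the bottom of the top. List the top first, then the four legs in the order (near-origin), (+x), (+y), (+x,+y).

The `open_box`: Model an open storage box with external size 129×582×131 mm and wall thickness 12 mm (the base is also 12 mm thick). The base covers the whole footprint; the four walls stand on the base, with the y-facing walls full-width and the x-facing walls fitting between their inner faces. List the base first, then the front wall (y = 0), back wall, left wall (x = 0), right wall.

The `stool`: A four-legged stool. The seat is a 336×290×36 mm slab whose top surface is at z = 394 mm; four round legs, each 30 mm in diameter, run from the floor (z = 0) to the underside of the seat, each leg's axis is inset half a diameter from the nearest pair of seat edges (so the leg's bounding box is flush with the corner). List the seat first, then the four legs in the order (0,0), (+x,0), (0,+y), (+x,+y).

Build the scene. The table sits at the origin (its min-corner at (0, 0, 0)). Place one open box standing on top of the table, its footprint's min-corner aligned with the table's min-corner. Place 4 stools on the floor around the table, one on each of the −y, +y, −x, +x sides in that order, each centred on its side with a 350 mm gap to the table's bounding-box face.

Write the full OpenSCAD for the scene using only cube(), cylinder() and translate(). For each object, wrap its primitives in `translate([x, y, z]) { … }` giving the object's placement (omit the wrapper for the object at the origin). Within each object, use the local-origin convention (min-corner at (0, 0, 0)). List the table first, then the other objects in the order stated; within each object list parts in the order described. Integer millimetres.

translate([0, 0, 716]) cube([650, 700, 34]);
translate([46, 46, 0]) cube([62, 62, 716]);
translate([542, 46, 0]) cube([62, 62, 716]);
translate([46, 592, 0]) cube([62, 62, 716]);
translate([542, 592, 0]) cube([62, 62, 716]);
translate([0, 0, 750]) {
  cube([129, 582, 12]);
  translate([0, 0, 12]) cube([129, 12, 119]);
  translate([0, 570, 12]) cube([129, 12, 119]);
  translate([0, 12, 12]) cube([12, 558, 119]);
  translate([117, 12, 12]) cube([12, 558, 119]);
}
translate([157, -640, 0]) {
  translate([0, 0, 358]) cube([336, 290, 36]);
  translate([15, 15, 0]) cylinder(h = 358, r = 15);
  translate([321, 15, 0]) cylinder(h = 358, r = 15);
  translate([15, 275, 0]) cylinder(h = 358, r = 15);
  translate([321, 275, 0]) cylinder(h = 358, r = 15);
}
translate([157, 1050, 0]) {
  translate([0, 0, 358]) cube([336, 290, 36]);
  translate([15, 15, 0]) cylinder(h = 358, r = 15);
  translate([321, 15, 0]) cylinder(h = 358, r = 15);
  translate([15, 275, 0]) cylinder(h = 358, r = 15);
  translate([321, 275, 0]) cylinder(h = 358, r = 15);
}
translate([-686, 205, 0]) {
  translate([0, 0, 358]) cube([336, 290, 36]);
  translate([15, 15, 0]) cylinder(h = 358, r = 15);
  translate([321, 15, 0]) cylinder(h = 358, r = 15);
  translate([15, 275, 0]) cylinder(h = 358, r = 15);
  translate([321, 275, 0]) cylinder(h = 358, r = 15);
}
translate([1000, 205, 0]) {
  translate([0, 0, 358]) cube([336, 290, 36]);
  translate([15, 15, 0]) cylinder(h = 358, r = 15);
  translate([321, 15, 0]) cylinder(h = 358, r = 15);
  translate([15, 275, 0]) cylinder(h = 358, r = 15);
  translate([321, 275, 0]) cylinder(h = 358, r = 15);
}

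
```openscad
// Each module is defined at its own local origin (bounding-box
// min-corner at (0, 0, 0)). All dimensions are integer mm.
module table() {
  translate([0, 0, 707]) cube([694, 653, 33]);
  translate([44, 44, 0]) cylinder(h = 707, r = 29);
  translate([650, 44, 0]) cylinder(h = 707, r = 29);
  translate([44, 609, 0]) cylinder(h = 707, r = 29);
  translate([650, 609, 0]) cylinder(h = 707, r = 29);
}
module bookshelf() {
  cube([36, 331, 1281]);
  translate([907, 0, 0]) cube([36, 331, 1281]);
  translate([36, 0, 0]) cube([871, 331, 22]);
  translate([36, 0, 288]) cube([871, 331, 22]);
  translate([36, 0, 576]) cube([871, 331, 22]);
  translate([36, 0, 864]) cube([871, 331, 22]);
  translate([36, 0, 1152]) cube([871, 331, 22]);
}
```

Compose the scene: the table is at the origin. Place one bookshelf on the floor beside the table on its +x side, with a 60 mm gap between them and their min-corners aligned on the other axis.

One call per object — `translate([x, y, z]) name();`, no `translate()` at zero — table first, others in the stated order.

table();
translate([754, 0, 0]) bookshelf();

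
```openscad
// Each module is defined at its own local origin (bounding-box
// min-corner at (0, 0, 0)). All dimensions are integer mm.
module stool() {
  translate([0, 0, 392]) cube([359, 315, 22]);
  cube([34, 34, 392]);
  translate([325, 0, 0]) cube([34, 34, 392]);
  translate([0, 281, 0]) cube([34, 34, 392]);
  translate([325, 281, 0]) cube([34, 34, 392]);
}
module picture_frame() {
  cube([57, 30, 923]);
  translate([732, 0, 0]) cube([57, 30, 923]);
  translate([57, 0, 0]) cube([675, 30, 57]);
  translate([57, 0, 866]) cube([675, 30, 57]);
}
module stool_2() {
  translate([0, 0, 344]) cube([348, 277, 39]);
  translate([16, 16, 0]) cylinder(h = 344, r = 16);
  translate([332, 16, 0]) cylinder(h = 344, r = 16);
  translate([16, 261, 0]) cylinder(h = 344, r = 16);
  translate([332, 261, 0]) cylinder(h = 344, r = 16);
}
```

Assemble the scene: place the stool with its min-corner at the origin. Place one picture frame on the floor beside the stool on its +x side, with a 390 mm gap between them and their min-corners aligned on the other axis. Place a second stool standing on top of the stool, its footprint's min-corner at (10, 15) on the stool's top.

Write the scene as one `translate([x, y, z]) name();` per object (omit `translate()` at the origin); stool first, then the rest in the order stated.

stool();
translate([749, 0, 0]) picture_frame();
translate([10, 15, 414]) stool_2();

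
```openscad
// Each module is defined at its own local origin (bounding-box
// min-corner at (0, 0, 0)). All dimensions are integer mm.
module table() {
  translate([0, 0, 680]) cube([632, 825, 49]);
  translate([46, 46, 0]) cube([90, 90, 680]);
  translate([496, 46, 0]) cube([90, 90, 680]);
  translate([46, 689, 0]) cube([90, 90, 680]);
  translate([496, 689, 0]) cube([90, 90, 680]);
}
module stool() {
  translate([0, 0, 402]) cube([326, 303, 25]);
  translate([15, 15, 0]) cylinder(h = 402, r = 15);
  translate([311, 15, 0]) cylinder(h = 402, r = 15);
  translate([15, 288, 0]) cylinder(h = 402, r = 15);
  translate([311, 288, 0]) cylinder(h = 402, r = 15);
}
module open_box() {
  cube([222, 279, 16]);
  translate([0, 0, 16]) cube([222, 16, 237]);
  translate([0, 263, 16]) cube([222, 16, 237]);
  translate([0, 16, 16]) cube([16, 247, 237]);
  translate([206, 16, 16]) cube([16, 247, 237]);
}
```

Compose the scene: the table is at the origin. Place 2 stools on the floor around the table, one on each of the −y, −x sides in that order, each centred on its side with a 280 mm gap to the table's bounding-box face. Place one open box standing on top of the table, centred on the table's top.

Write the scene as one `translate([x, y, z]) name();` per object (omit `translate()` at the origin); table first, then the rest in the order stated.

table();
translate([153, -583, 0]) stool();
translate([-606, 261, 0]) stool();
translate([205, 273, 729]) open_box();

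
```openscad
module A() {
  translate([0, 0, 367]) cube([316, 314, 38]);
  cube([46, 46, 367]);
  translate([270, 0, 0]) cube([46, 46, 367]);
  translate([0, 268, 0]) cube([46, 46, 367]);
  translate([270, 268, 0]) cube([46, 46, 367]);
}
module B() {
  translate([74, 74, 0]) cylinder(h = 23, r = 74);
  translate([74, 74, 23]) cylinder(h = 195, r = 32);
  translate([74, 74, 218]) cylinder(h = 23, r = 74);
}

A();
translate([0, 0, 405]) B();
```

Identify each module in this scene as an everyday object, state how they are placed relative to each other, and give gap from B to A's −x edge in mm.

A is a stool. B is a spool. The spool is on top of the stool. The gap from the spool to the stool's −x edge is 0 mm.

The spool's min-x is at 0; the stool's min-x is 0; gap = 0 mm.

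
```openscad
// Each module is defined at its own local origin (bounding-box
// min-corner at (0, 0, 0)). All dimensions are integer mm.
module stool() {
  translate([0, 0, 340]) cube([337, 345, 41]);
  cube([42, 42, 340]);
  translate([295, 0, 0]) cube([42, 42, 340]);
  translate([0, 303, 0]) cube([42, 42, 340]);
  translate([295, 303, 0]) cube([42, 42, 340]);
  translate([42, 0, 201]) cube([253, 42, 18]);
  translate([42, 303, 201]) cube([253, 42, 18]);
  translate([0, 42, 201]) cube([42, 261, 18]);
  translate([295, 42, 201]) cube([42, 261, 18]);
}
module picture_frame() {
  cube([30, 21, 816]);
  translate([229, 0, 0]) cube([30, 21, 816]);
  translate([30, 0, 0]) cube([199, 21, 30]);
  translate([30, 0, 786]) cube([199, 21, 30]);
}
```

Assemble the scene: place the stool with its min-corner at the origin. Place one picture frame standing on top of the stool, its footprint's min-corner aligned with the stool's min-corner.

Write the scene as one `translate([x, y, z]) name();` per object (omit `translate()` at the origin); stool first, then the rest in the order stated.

stool();
translate([0, 0, 381]) picture_frame();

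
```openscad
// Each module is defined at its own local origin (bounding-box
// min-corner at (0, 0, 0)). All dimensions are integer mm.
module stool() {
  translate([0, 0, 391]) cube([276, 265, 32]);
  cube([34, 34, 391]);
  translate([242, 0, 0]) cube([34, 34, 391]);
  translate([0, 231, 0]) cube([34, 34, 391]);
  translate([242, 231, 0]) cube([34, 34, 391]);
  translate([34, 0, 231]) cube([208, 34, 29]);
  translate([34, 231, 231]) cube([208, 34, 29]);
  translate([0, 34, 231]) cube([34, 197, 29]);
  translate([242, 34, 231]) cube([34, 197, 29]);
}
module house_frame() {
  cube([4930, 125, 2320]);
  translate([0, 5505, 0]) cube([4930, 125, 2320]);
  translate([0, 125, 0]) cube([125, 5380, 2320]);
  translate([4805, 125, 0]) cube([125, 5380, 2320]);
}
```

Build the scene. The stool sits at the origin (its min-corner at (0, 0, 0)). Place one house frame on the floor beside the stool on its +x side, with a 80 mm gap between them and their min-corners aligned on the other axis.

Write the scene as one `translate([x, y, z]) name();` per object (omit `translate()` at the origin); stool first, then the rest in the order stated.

stool();
translate([356, 0, 0]) house_frame();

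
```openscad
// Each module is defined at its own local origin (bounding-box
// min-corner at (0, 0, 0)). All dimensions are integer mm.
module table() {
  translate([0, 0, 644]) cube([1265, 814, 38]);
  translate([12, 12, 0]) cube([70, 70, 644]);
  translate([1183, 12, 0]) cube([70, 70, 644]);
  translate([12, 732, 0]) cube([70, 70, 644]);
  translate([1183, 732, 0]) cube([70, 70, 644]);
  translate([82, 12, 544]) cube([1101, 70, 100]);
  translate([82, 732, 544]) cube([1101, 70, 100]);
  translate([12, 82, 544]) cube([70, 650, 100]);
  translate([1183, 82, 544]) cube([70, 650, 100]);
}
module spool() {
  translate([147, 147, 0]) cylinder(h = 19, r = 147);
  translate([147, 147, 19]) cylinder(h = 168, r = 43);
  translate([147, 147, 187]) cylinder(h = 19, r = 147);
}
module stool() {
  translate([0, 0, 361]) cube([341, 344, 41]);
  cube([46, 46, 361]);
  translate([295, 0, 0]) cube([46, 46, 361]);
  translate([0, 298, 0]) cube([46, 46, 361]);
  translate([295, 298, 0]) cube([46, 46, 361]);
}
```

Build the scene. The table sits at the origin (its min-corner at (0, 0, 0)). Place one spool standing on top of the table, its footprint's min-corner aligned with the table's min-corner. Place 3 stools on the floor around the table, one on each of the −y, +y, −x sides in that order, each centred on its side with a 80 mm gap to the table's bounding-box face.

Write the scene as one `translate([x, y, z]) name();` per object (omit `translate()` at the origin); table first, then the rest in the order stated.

table();
translate([0, 0, 682]) spool();
translate([462, -424, 0]) stool();
translate([462, 894, 0]) stool();
translate([-421, 235, 0]) stool();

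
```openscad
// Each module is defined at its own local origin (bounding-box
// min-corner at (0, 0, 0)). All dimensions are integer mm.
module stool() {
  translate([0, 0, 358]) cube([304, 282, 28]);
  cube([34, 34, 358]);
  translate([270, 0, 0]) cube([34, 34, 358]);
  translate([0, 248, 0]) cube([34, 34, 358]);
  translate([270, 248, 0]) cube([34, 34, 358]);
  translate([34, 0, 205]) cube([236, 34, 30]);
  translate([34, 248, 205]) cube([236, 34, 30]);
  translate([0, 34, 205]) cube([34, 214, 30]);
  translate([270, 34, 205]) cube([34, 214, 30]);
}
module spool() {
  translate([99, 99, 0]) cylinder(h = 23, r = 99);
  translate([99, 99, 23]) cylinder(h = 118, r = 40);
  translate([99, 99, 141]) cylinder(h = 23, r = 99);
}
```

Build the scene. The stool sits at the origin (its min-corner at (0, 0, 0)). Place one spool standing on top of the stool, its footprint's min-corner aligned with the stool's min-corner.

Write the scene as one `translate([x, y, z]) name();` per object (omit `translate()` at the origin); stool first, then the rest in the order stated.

stool();
translate([0, 0, 386]) spool();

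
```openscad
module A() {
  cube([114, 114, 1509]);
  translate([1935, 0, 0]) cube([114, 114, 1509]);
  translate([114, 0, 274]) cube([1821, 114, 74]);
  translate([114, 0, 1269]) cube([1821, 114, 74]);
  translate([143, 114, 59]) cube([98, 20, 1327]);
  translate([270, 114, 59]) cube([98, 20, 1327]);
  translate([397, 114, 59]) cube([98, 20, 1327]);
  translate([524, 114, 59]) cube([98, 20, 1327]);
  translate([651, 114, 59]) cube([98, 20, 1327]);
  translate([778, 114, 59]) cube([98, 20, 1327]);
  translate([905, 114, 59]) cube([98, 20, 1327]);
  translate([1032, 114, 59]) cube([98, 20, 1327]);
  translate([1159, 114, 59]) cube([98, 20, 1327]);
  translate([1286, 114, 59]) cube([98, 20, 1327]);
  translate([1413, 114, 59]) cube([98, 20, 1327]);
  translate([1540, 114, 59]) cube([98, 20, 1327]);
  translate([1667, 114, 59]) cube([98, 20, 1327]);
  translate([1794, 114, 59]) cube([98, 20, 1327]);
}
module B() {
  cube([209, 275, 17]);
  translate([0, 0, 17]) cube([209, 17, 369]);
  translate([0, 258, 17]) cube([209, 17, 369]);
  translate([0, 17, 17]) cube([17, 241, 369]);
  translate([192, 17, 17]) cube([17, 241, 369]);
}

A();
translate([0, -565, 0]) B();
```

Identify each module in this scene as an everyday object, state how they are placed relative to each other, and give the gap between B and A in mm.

The open box's nearest face is 290 mm from the fence section's −y face.

A is a fence section. B is an open box. The open box is on the floor beside the fence section on its −y side. The gap between the open box and the fence section is 290 mm.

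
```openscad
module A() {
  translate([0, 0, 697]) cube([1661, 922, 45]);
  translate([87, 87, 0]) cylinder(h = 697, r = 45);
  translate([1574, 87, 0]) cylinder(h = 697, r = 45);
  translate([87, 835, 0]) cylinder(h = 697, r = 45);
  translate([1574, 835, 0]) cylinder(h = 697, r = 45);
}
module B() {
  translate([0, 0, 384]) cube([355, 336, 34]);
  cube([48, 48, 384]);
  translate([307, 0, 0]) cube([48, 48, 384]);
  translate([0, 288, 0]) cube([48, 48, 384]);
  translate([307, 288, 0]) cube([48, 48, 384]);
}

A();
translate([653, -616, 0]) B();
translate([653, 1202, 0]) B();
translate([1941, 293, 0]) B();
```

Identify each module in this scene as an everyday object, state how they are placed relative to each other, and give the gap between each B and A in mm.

Each stool's nearest face is 280 mm from the table's bounding box.

A is a table. B is a stool. Three stools sit around the table at the −y, +y, +x sides. The gap between each stool and the table is 280 mm.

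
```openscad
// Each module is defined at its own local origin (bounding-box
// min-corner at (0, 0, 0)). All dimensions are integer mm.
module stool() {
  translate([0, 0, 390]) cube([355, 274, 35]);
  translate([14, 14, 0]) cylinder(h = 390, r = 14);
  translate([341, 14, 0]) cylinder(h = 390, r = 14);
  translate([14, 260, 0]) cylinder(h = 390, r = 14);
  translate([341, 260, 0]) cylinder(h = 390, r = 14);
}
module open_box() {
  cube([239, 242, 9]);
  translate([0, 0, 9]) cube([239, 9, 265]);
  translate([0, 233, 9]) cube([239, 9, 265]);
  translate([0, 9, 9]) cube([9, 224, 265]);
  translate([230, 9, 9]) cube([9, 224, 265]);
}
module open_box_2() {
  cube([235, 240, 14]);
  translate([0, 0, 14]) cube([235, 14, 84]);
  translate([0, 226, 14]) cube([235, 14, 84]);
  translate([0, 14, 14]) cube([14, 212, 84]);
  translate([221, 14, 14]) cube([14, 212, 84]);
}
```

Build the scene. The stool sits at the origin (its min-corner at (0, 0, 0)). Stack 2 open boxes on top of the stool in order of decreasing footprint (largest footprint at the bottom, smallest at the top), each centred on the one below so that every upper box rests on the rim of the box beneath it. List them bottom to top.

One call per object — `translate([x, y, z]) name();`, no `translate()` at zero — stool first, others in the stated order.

stool();
translate([58, 16, 425]) open_box();
translate([60, 17, 699]) open_box_2();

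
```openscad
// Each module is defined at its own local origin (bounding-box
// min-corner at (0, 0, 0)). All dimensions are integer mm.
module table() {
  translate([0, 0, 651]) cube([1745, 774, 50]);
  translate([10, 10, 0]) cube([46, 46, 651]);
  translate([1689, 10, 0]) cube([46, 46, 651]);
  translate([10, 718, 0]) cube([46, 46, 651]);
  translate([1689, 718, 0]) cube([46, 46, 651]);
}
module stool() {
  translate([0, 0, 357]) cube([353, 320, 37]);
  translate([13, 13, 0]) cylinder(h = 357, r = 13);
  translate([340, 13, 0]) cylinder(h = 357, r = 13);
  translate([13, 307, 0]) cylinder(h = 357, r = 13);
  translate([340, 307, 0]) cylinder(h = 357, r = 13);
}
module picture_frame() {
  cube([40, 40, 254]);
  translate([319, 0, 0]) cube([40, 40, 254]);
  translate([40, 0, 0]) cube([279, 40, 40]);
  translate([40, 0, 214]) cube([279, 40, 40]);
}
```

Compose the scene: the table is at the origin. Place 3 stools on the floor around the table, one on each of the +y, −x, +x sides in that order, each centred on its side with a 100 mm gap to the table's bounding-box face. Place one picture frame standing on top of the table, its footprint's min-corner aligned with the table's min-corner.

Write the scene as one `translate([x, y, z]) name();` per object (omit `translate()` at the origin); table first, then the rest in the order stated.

table();
translate([696, 874, 0]) stool();
translate([-453, 227, 0]) stool();
translate([1845, 227, 0]) stool();
translate([0, 0, 701]) picture_frame();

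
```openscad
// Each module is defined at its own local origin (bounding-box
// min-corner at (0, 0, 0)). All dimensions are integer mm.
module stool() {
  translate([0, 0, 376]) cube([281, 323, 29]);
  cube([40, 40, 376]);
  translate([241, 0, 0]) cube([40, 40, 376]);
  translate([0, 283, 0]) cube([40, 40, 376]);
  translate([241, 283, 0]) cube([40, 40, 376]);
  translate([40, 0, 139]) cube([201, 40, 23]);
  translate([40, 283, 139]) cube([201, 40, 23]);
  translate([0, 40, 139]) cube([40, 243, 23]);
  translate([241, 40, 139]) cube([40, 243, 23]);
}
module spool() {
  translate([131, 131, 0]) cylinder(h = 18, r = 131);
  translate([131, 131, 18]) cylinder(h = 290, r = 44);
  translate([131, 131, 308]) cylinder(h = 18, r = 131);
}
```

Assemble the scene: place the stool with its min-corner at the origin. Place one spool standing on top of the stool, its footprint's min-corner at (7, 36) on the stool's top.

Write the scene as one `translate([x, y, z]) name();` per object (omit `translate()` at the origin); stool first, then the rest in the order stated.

stool();
translate([7, 36, 405]) spool();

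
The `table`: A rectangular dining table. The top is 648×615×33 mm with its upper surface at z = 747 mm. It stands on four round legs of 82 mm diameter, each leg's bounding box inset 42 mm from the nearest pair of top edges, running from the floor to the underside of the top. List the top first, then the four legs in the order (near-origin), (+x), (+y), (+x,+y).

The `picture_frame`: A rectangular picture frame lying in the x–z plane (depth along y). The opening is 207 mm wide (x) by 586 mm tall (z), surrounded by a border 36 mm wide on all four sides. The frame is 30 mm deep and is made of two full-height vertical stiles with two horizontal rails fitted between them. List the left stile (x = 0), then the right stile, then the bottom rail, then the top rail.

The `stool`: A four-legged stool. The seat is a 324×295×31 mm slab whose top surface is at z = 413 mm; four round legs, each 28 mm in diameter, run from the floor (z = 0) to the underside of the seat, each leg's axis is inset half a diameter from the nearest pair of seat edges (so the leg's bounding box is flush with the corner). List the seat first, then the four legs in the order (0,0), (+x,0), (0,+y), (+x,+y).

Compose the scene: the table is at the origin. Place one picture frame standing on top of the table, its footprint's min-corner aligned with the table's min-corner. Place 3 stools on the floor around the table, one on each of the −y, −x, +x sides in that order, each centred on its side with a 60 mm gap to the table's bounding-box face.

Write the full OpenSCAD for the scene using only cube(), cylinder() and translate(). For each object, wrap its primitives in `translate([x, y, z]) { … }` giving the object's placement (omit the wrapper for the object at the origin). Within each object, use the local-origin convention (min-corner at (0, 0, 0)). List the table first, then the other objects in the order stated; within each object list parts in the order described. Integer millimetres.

translate([0, 0, 714]) cube([648, 615, 33]);
translate([83, 83, 0]) cylinder(h = 714, r = 41);
translate([565, 83, 0]) cylinder(h = 714, r = 41);
translate([83, 532, 0]) cylinder(h = 714, r = 41);
translate([565, 532, 0]) cylinder(h = 714, r = 41);
translate([0, 0, 747]) {
  cube([36, 30, 658]);
  translate([243, 0, 0]) cube([36, 30, 658]);
  translate([36, 0, 0]) cube([207, 30, 36]);
  translate([36, 0, 622]) cube([207, 30, 36]);
}
translate([162, -355, 0]) {
  translate([0, 0, 382]) cube([324, 295, 31]);
  translate([14, 14, 0]) cylinder(h = 382, r = 14);
  translate([310, 14, 0]) cylinder(h = 382, r = 14);
  translate([14, 281, 0]) cylinder(h = 382, r = 14);
  translate([310, 281, 0]) cylinder(h = 382, r = 14);
}
translate([-384, 160, 0]) {
  translate([0, 0, 382]) cube([324, 295, 31]);
  translate([14, 14, 0]) cylinder(h = 382, r = 14);
  translate([310, 14, 0]) cylinder(h = 382, r = 14);
  translate([14, 281, 0]) cylinder(h = 382, r = 14);
  translate([310, 281, 0]) cylinder(h = 382, r = 14);
}
translate([708, 160, 0]) {
  translate([0, 0, 382]) cube([324, 295, 31]);
  translate([14, 14, 0]) cylinder(h = 382, r = 14);
  translate([310, 14, 0]) cylinder(h = 382, r = 14);
  translate([14, 281, 0]) cylinder(h = 382, r = 14);
  translate([310, 281, 0]) cylinder(h = 382, r = 14);
}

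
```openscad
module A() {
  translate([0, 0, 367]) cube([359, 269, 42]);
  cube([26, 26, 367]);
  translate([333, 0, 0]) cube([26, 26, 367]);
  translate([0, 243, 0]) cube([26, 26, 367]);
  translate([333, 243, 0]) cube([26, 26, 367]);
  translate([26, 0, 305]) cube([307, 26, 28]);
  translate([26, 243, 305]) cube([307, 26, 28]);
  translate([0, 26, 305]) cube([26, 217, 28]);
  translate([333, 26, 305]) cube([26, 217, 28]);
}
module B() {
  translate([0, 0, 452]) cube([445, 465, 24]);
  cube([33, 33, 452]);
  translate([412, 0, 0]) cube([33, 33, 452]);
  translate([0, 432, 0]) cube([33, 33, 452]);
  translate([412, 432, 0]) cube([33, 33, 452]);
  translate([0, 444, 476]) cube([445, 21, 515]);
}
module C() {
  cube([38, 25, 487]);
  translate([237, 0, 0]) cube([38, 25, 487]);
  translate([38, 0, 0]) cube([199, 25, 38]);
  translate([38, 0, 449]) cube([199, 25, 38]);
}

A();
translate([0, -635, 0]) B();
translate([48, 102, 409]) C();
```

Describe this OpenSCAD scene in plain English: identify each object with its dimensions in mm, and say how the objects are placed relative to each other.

A is a four-legged stool. The seat is 359×269 mm, 42 mm thick, top at z = 409 mm. It stands on four square legs, each 26×26 mm in cross-section, from z = 0 to the seat underside, each flush with a corner of the seat. Four stretchers, 26 mm wide and 28 mm tall, connect adjacent legs with their undersides at z = 305 mm, each running between the inner faces of the legs it joins and aligned with the legs' outer faces on the other axis.

B is a chair. The seat is a 445×465×24 mm slab with its top at z = 476 mm, on four 33×33 mm corner legs (flush with the seat edges, standing on z = 0). A flat backrest 21 mm thick, 515 mm tall, spans the full seat width and rises from the seat top along its +y edge, rear face flush with the rear of the seat.

C is a picture frame with a 199×411 mm rectangular opening (x by z) and a uniform 38 mm border on every side. Frame depth is 25 mm along y. It is built from two vertical stiles running the full outside height and two horizontal rails spanning the gap between the stiles.

The chair is on the floor beside the stool on its −y side. The picture frame is on top of the stool.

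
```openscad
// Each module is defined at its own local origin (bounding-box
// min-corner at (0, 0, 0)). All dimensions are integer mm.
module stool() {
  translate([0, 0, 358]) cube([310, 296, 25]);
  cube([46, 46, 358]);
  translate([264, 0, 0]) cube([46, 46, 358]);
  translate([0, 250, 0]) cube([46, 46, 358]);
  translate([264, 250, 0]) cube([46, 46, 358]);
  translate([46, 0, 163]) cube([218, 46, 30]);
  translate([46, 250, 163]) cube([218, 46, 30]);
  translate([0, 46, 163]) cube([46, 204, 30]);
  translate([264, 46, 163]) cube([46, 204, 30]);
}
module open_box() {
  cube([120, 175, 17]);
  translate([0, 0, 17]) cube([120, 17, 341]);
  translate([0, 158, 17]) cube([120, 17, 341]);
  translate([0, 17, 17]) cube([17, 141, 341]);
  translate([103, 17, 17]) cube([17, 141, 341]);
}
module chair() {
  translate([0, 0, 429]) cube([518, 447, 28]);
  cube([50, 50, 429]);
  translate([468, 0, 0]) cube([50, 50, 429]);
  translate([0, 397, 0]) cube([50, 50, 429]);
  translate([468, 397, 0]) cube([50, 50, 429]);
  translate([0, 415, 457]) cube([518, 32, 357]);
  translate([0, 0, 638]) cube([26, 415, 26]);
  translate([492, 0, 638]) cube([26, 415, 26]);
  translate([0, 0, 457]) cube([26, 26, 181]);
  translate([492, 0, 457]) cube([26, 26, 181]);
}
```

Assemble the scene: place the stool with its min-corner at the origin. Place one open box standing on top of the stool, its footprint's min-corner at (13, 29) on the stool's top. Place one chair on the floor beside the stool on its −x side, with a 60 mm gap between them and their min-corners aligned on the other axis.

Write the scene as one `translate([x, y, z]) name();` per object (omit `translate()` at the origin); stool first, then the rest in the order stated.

stool();
translate([13, 29, 383]) open_box();
translate([-578, 0, 0]) chair();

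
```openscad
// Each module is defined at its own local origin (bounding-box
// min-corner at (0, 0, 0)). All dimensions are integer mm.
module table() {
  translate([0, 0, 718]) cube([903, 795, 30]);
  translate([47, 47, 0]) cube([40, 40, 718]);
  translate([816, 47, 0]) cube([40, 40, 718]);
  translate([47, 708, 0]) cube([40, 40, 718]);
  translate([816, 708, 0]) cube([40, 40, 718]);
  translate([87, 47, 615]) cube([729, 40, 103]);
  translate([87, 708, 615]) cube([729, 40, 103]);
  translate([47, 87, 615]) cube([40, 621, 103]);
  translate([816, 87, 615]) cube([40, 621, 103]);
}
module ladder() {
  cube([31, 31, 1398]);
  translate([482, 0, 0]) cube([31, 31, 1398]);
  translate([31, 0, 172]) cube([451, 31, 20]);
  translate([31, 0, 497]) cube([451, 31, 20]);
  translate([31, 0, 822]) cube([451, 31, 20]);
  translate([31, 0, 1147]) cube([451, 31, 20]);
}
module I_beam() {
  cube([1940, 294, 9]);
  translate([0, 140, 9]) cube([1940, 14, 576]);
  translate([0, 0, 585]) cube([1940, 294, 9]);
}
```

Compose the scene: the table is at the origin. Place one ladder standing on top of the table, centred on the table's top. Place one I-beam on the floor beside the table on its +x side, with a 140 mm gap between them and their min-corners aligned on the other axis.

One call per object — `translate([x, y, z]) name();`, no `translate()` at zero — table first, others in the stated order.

table();
translate([195, 382, 748]) ladder();
translate([1043, 0, 0]) I_beam();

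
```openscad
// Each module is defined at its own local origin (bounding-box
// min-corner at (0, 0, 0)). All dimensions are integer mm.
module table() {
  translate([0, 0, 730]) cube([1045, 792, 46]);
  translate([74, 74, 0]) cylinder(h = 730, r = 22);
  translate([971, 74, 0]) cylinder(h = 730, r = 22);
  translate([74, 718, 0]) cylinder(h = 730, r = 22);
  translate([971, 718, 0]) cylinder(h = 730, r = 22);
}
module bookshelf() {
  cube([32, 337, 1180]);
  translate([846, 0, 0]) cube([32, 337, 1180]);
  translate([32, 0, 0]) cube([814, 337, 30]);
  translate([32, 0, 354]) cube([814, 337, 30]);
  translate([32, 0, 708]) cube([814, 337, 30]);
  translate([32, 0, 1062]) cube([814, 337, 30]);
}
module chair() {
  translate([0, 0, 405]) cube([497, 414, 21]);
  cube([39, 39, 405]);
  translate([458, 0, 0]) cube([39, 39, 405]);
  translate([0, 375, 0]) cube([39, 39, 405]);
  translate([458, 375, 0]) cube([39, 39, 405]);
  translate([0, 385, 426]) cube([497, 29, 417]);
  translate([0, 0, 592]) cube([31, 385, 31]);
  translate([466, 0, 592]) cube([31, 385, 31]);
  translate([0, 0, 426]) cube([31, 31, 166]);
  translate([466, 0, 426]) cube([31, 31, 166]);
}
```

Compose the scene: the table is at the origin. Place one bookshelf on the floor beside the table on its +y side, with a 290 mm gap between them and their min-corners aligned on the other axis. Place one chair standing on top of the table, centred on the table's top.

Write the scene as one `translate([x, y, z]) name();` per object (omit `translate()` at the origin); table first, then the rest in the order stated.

table();
translate([0, 1082, 0]) bookshelf();
translate([274, 189, 776]) chair();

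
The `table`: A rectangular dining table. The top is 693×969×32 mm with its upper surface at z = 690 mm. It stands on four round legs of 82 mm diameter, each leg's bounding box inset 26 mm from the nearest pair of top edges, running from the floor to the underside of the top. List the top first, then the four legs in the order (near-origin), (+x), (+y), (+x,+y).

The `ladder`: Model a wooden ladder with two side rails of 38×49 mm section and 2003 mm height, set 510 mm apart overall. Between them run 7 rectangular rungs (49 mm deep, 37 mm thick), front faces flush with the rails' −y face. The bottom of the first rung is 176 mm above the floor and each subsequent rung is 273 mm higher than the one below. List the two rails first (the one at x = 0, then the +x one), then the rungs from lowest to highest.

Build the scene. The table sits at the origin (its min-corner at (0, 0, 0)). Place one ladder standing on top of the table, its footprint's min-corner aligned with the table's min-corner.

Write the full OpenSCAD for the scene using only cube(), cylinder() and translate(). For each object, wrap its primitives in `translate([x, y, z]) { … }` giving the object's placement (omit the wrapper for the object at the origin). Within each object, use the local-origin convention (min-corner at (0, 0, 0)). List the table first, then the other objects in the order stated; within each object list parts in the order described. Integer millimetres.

translate([0, 0, 658]) cube([693, 969, 32]);
translate([67, 67, 0]) cylinder(h = 658, r = 41);
translate([626, 67, 0]) cylinder(h = 658, r = 41);
translate([67, 902, 0]) cylinder(h = 658, r = 41);
translate([626, 902, 0]) cylinder(h = 658, r = 41);
translate([0, 0, 690]) {
  cube([38, 49, 2003]);
  translate([472, 0, 0]) cube([38, 49, 2003]);
  translate([38, 0, 176]) cube([434, 49, 37]);
  translate([38, 0, 449]) cube([434, 49, 37]);
  translate([38, 0, 722]) cube([434, 49, 37]);
  translate([38, 0, 995]) cube([434, 49, 37]);
  translate([38, 0, 1268]) cube([434, 49, 37]);
  translate([38, 0, 1541]) cube([434, 49, 37]);
  translate([38, 0, 1814]) cube([434, 49, 37]);
}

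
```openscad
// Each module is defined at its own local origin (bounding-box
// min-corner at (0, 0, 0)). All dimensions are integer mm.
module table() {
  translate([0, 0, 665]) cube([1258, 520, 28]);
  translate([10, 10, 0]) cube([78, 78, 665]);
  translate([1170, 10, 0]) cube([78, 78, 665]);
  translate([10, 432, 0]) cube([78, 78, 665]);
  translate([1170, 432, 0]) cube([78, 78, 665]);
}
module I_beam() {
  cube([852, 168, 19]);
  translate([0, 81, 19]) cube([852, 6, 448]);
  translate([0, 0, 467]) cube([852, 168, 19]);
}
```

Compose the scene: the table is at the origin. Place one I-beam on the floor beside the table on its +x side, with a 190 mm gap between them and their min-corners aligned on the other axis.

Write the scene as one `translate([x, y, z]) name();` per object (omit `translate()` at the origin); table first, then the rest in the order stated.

table();
translate([1448, 0, 0]) I_beam();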